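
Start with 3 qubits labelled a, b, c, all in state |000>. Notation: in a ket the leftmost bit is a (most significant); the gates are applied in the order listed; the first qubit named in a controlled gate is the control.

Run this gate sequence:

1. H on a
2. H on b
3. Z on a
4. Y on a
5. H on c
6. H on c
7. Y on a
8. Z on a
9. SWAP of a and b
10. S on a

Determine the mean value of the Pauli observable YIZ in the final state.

The expectation value of YIZ is 1.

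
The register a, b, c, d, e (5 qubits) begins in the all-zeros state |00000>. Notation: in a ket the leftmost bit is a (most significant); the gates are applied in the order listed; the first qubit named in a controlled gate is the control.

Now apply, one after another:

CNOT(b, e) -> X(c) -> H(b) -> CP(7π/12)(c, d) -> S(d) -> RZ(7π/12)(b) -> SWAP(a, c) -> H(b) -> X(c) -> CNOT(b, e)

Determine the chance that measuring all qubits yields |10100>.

A full measurement returns |10100> with probability -sqrt(6)/8 + sqrt(2)/8 + 1/2.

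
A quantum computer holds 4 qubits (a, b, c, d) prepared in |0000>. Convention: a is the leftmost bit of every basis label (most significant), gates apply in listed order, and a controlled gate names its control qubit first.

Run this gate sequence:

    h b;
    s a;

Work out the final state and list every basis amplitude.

The final amplitudes are sqrt(2)/2 on |0000>, sqrt(2)/2 on |0100>, and 0 on every other basis state.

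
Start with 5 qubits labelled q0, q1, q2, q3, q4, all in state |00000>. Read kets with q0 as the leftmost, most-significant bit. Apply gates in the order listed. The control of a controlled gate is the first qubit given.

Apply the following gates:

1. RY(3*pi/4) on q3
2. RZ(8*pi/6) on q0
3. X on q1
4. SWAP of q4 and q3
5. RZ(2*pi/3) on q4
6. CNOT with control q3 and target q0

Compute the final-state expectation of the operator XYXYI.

The expectation value of XYXYI is 0.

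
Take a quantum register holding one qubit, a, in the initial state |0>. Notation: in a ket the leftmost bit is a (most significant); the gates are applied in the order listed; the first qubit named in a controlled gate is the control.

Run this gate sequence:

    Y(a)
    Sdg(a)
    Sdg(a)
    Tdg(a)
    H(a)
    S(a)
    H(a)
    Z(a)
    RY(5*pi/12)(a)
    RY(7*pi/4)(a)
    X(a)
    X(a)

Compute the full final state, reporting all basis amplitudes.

After the circuit, the state carries amplitude (sqrt(6) - sqrt(2)*I)*exp(I*pi/4)/4 on |0>, (-sqrt(6) + sqrt(2)*I)*exp(3*I*pi/4)/4 on |1>.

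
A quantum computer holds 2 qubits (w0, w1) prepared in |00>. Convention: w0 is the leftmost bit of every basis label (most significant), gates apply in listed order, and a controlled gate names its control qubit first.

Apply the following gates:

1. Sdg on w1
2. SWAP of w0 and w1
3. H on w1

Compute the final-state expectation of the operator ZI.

The expectation value of ZI is 1.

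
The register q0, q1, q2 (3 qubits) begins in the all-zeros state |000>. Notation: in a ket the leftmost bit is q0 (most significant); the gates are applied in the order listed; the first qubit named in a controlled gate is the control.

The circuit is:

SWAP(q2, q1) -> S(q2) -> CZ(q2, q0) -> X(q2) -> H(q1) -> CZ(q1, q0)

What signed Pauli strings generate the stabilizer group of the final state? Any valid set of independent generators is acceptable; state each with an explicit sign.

One valid set of independent stabilizer generators is +IXI, +ZII, -IIZ (any independent generating set of the same group is equally correct).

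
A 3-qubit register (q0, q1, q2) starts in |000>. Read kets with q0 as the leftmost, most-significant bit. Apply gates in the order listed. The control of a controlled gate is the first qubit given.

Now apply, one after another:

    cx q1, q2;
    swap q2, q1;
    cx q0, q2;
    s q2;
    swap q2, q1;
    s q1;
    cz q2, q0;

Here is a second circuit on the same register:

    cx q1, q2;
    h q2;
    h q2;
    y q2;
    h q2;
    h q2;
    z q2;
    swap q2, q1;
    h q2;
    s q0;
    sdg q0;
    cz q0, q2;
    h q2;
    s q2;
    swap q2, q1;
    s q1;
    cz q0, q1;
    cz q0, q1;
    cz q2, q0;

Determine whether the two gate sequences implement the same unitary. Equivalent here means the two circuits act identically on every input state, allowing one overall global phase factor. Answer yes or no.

No, they are not equivalent — no single phase factor reconciles the two unitaries.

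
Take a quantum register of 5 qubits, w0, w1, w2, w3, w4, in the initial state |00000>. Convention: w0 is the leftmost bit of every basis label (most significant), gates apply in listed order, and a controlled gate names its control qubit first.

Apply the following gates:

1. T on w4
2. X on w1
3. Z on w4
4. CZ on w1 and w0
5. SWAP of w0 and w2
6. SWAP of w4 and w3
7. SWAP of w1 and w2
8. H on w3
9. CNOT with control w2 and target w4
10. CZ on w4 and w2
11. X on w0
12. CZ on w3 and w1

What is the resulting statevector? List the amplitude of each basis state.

The resulting statevector has amplitude -sqrt(2)/2 on |10101>, -sqrt(2)/2 on |10111>, and 0 on every other basis state.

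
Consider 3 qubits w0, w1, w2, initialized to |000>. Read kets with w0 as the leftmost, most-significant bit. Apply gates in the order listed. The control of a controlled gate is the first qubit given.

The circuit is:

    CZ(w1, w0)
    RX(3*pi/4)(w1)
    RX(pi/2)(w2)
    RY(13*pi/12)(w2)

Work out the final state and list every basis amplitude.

After the circuit, the state carries amplitude -1/8 + sqrt(6)/8 - I/8 + sqrt(2)*I/8 + sqrt(3)*(-1 + I)/8 on |000>, -1/8 + sqrt(2)/8 - sqrt(6)*I/8 + I/8 + sqrt(3)*(1 + I)/8 on |001>, 1/8 + sqrt(6)/8 + sqrt(3)*(1 - I)/8 + I/8 + sqrt(2)*I/8 on |010>, 1/8 + sqrt(2)/8 - sqrt(6)*I/8 - sqrt(3)*(1 + I)/8 - I/8 on |011>, 0 on |100>, 0 on |101>, 0 on |110>, 0 on |111>.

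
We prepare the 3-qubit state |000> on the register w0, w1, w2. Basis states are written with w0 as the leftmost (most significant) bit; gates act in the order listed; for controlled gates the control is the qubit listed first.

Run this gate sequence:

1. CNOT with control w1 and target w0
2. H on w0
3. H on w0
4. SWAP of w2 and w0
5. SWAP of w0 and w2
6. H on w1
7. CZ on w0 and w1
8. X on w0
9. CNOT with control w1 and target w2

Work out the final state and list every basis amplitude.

The resulting statevector has amplitude sqrt(2)/2 on |100>, sqrt(2)/2 on |111>, and 0 on every other basis state. Key observation: steps 2-3 multiply out to the identity, so the circuit reduces to the remaining gates.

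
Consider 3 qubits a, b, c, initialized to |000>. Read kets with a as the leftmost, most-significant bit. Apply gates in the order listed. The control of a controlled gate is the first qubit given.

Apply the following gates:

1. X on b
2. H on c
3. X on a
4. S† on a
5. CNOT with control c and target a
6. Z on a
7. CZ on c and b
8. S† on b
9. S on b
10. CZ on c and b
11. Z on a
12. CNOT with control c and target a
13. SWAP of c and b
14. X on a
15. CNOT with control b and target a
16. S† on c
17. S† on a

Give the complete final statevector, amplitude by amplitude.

The resulting statevector has amplitude -sqrt(2)/2 on |001>, sqrt(2)*I/2 on |111>, and 0 on every other basis state. Key observation: gates 5-12 undo each other exactly, leaving only the rest of the circuit to track.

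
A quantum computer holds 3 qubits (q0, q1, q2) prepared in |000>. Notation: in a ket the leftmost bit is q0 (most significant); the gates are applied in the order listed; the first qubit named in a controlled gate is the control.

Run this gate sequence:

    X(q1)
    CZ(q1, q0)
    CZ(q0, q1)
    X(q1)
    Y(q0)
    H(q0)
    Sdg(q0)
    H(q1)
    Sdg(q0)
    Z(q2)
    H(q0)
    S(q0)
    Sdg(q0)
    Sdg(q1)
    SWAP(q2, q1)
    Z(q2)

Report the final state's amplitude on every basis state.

The resulting statevector has amplitude sqrt(2)*I/2 on |000>, -sqrt(2)/2 on |001>, and 0 on every other basis state.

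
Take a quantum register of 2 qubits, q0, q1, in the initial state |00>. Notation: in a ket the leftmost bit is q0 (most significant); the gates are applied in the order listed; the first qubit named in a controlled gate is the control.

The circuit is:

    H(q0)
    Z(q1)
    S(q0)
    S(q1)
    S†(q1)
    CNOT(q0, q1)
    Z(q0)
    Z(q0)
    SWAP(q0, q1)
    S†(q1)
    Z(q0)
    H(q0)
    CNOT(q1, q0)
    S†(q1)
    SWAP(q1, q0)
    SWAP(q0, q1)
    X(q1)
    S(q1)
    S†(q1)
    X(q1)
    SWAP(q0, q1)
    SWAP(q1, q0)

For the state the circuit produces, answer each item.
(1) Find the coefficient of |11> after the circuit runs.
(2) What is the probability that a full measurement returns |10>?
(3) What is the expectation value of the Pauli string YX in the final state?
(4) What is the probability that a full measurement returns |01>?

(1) |11> carries amplitude I/2 in the final state.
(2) Outcome |10> occurs with probability 1/4.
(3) The observable YX averages to 1.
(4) The probability of measuring |01> is 1/4.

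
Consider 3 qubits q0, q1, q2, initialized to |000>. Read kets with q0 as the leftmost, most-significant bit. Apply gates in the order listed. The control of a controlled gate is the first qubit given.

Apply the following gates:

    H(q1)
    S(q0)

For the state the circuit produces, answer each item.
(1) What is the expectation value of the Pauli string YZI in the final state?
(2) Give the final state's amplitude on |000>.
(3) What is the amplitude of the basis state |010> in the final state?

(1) The expectation value of YZI is 0.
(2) The amplitude on |000> is sqrt(2)/2.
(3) The final state's coefficient on |010> equals sqrt(2)/2.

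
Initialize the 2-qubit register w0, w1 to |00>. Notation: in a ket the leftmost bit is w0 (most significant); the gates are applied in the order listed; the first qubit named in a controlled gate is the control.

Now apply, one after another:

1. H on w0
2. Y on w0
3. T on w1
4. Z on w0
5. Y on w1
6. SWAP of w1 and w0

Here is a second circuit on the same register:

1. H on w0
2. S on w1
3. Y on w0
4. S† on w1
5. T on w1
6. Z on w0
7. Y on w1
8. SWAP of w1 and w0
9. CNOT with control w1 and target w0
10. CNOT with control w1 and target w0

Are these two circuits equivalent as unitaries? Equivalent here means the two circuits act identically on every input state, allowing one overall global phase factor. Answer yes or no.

Yes, they are equivalent — the unitaries differ by at most a global phase.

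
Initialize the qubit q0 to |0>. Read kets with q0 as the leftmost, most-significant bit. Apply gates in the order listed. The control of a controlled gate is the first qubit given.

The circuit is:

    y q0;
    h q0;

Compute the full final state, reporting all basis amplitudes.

The final amplitudes are sqrt(2)*I/2 on |0>, -sqrt(2)*I/2 on |1>.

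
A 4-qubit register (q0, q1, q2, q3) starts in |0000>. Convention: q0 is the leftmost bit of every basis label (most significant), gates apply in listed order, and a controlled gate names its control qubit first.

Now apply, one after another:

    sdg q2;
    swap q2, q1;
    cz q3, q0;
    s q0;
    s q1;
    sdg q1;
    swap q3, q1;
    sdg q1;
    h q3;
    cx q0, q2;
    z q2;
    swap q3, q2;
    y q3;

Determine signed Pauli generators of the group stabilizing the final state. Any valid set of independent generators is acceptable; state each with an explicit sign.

The stabilizer group can be generated by +IIXI, +ZIII, +IZII, -IIIZ, among other valid generating sets.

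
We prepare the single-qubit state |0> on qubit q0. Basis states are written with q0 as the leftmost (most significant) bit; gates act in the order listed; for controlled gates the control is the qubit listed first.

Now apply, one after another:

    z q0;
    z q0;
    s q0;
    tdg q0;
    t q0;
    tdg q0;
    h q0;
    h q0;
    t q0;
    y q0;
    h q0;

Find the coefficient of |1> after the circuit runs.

|1> carries amplitude -sqrt(2)*I/2 in the final state.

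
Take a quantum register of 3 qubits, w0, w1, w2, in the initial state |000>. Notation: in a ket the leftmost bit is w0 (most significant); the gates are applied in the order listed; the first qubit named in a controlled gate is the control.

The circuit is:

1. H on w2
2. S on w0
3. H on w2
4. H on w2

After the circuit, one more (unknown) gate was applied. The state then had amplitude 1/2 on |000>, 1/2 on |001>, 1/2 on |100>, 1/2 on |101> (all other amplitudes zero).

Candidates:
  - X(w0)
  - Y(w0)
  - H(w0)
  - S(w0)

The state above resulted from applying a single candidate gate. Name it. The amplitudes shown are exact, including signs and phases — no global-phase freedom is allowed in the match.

The applied gate was H(w0). Key observation: the block from step 3 through step 4 cancels to the identity and can be dropped.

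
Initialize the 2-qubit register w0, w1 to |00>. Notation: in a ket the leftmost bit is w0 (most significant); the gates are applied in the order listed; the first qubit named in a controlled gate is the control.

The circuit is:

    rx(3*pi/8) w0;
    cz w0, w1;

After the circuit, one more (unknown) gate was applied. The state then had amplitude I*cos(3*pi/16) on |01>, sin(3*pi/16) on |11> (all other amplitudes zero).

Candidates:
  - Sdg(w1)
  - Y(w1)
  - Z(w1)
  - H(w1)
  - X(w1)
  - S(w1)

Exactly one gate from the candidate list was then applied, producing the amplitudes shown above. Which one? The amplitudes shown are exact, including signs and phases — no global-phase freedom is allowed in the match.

The applied gate was Y(w1).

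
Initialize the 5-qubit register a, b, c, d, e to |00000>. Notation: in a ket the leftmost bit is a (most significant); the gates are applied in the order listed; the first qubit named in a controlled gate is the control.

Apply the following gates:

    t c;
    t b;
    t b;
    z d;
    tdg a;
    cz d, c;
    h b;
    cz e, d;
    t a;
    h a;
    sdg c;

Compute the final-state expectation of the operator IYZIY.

The observable IYZIY averages to 0.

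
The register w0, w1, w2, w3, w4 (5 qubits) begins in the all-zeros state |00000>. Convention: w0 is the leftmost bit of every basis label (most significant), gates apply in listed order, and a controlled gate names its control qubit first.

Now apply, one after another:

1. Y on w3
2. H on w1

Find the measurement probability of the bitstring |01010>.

A full measurement returns |01010> with probability 1/2.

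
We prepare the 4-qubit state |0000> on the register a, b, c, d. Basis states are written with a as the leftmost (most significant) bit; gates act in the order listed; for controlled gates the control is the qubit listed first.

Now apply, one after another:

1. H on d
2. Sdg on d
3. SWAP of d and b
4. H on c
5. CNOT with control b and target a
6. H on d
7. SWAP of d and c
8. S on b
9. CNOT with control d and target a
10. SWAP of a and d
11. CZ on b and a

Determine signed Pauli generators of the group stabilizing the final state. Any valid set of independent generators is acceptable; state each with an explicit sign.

One valid set of independent stabilizer generators is +XZIX, -IYIY, +IIXI, +ZZIZ (any independent generating set of the same group is equally correct).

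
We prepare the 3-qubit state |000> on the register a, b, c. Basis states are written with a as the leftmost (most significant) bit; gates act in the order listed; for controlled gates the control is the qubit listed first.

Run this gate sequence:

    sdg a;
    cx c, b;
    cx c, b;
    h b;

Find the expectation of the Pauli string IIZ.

In the final state, IIZ has expectation 1. Key observation: steps 2-3 multiply out to the identity, so the circuit reduces to the remaining gates.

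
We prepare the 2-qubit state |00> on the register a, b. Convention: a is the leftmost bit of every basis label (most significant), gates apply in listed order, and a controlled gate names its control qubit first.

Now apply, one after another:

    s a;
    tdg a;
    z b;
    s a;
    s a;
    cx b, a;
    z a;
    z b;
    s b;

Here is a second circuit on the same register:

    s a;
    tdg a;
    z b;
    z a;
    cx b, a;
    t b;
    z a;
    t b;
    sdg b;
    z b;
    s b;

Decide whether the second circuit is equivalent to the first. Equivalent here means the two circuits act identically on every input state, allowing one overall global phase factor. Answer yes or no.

Yes: on every input state the two circuits agree up to one overall phase factor.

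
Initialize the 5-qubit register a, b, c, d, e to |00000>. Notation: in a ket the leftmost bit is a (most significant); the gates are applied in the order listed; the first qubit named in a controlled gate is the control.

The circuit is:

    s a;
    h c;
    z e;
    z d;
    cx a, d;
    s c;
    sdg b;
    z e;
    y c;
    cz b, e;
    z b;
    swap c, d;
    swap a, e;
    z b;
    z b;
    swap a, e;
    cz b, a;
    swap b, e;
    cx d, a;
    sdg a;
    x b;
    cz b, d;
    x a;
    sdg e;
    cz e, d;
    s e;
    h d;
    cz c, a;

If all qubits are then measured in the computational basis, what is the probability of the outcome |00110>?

Outcome |00110> occurs with probability 0. Key observation: steps 13-16 multiply out to the identity, so the circuit reduces to the remaining gates.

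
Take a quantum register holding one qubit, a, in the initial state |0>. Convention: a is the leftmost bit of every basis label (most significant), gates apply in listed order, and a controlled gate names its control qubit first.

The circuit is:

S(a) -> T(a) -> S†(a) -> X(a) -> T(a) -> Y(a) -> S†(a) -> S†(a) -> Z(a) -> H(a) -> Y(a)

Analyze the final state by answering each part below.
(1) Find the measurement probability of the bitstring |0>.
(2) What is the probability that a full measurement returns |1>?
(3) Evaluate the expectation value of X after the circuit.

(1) A full measurement returns |0> with probability 1/2.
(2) Outcome |1> occurs with probability 1/2.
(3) The observable X averages to -1.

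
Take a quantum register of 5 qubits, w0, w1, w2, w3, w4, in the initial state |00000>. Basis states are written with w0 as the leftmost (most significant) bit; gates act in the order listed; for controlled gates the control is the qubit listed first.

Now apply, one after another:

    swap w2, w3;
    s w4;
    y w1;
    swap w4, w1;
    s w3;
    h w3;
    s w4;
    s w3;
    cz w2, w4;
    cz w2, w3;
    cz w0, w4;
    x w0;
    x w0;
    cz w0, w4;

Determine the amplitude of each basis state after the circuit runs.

After the circuit, the state carries amplitude -sqrt(2)/2 on |00001>, -sqrt(2)*I/2 on |00011>, and 0 on every other basis state. Key observation: steps 11-14 multiply out to the identity, so the circuit reduces to the remaining gates.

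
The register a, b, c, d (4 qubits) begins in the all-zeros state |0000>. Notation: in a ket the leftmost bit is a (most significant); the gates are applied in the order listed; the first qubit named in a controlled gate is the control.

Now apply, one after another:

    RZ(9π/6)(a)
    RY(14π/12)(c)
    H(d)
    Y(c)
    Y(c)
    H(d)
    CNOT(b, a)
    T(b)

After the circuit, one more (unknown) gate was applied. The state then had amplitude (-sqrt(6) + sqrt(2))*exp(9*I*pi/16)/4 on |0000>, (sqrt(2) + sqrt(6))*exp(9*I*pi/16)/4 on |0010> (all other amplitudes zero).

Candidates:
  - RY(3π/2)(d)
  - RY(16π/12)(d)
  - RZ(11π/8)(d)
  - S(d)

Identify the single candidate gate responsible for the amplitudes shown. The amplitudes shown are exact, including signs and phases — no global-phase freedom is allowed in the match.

The applied gate was RZ(11π/8)(d).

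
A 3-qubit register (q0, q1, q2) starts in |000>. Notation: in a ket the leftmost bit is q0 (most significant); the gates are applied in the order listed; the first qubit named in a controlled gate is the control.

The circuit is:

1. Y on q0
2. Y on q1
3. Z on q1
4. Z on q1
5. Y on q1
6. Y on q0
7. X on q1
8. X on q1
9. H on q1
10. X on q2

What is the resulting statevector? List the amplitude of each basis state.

The resulting statevector has amplitude sqrt(2)/2 on |001>, sqrt(2)/2 on |011>, and 0 on every other basis state. Key observation: steps 1-6 multiply out to the identity, so the circuit reduces to the remaining gates.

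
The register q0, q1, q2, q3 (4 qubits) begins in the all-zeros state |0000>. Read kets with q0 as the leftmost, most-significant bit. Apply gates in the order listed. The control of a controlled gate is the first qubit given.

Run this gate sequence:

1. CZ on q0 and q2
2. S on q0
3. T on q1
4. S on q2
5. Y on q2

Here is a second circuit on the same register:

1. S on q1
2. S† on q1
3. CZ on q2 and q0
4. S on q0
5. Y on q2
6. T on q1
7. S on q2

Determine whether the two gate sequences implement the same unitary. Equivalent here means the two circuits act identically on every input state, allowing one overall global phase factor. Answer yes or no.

No, they are not equivalent — no single phase factor reconciles the two unitaries.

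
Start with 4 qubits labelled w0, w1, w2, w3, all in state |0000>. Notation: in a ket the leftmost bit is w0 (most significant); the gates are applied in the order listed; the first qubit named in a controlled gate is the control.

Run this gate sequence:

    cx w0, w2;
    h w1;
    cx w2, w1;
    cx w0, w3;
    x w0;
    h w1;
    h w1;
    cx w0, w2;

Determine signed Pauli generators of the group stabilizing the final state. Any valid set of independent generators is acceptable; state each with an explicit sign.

The stabilizer group can be generated by +IXII, -ZIII, -IIZI, +IIIZ, among other valid generating sets.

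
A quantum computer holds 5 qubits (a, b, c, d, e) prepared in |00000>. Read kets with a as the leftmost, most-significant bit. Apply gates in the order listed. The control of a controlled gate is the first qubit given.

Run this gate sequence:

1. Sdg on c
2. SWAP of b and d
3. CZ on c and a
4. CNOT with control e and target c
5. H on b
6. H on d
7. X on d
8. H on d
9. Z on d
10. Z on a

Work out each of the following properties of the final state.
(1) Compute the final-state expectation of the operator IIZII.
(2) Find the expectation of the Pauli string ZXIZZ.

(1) The observable IIZII averages to 1.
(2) The expectation value of ZXIZZ is 1.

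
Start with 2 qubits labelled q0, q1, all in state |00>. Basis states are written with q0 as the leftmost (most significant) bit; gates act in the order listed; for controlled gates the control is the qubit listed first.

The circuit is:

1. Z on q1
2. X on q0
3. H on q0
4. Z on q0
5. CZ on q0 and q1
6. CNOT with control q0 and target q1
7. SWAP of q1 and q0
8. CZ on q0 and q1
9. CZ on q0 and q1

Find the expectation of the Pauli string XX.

The expectation value of XX is 1.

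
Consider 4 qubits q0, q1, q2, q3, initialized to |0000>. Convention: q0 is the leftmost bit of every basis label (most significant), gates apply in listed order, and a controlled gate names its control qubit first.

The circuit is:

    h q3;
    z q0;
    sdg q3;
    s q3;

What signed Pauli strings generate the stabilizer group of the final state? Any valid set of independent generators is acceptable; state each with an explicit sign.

The final state is stabilized by the group generated by +IIIX, +ZIII, +IZII, +IIZI; other independent generating sets are equally valid.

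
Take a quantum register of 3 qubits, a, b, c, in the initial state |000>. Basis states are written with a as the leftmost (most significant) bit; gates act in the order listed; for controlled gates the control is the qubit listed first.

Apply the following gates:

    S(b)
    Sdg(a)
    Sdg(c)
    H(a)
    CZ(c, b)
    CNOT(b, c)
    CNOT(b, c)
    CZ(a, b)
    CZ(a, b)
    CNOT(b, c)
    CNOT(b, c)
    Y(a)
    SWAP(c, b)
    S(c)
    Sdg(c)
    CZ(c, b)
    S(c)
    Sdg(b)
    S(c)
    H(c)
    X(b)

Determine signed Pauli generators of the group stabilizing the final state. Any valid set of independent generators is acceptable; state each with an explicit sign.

The final state is stabilized by the group generated by -XII, +IIX, -IZI; other independent generating sets are equally valid. Key observation: gates 6-11 undo each other exactly, leaving only the rest of the circuit to track.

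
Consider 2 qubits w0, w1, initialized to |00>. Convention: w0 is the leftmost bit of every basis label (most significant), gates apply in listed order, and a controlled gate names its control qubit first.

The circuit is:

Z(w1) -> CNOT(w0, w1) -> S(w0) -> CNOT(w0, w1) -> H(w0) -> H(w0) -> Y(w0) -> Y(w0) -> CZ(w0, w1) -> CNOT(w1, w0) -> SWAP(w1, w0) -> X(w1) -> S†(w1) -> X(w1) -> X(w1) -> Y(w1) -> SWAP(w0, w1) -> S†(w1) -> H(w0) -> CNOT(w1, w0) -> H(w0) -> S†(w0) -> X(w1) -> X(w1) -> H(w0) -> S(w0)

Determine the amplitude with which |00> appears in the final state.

The amplitude on |00> is -sqrt(2)/2.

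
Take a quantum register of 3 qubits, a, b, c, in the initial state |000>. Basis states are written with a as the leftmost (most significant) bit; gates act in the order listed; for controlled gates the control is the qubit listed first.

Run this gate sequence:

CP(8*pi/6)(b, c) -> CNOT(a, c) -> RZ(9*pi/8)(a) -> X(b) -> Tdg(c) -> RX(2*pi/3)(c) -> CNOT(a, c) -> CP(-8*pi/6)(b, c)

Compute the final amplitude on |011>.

The amplitude on |011> is -sqrt(3)*exp(29*I*pi/48)/2.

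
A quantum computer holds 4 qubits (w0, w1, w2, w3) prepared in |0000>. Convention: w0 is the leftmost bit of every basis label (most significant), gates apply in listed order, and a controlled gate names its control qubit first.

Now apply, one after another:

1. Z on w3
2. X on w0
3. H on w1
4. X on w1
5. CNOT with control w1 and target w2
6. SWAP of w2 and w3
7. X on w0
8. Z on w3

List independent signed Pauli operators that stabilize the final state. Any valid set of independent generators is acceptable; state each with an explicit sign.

The stabilizer group can be generated by -IXIX, +ZIII, +IZIZ, +IIZI, among other valid generating sets.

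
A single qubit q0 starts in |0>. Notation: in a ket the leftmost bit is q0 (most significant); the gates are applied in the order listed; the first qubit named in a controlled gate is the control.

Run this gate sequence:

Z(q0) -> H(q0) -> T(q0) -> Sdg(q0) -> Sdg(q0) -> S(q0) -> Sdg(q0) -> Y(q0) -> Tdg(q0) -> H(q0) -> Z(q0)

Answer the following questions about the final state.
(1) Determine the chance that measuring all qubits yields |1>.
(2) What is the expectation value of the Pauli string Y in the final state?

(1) A full measurement returns |1> with probability 1/2.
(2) The observable Y averages to -1.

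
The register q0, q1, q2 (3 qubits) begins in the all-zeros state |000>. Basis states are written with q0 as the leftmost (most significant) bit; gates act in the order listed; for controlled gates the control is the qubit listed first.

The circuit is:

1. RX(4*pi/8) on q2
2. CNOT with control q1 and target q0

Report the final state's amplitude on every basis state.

After the circuit, the state carries amplitude sqrt(2)/2 on |000>, -sqrt(2)*I/2 on |001>, and 0 on every other basis state.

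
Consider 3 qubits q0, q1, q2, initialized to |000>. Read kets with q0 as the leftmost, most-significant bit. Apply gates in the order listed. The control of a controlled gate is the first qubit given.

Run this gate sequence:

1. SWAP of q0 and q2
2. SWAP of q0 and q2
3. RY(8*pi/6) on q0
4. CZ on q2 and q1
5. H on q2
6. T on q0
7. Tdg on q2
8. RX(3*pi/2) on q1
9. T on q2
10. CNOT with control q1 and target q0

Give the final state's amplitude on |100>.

|100> carries amplitude -sqrt(3)*exp(I*pi/4)/4 in the final state. Key observation: gates 1-2 undo each other exactly, leaving only the rest of the circuit to track.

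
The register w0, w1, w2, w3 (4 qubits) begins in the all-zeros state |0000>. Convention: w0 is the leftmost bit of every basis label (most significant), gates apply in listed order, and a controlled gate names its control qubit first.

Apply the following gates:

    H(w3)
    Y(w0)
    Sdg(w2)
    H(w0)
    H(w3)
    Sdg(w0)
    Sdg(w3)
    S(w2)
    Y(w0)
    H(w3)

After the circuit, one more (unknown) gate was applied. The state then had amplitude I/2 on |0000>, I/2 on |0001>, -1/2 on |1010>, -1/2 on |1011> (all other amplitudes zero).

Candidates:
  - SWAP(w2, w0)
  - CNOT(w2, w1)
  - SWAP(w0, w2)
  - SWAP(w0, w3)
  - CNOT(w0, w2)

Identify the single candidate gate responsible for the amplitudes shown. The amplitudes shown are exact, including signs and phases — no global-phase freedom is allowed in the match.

It was CNOT(w0, w2) that produced the state shown.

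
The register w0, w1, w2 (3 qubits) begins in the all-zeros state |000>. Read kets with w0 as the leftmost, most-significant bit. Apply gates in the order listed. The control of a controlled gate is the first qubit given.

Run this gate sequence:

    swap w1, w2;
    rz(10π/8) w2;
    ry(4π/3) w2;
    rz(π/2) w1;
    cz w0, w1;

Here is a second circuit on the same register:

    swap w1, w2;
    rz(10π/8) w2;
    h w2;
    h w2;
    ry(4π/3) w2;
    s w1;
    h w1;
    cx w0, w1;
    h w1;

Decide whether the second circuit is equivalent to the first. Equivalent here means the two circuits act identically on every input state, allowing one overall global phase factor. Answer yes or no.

Yes: on every input state the two circuits agree up to one overall phase factor.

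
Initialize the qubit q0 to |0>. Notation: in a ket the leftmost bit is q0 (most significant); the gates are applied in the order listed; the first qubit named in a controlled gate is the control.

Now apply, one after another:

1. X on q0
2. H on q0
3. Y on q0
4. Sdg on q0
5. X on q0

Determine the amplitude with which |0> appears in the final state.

The final state's coefficient on |0> equals sqrt(2)/2.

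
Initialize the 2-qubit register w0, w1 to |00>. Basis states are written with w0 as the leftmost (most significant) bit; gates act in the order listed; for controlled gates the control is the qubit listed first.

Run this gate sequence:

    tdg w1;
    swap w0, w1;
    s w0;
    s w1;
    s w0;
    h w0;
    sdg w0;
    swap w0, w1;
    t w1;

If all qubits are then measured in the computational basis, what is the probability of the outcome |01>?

Outcome |01> occurs with probability 1/2.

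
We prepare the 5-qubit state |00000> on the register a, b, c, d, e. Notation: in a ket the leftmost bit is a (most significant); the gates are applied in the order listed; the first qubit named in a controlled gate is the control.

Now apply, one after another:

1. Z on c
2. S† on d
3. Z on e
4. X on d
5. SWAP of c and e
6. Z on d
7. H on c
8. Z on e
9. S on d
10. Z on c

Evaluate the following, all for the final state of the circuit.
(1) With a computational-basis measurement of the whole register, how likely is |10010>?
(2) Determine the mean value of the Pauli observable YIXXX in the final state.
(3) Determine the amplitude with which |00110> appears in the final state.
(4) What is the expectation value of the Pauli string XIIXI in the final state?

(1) Outcome |10010> occurs with probability 0.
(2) The expectation value of YIXXX is 0.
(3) The amplitude on |00110> is sqrt(2)*I/2.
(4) The expectation value of XIIXI is 0.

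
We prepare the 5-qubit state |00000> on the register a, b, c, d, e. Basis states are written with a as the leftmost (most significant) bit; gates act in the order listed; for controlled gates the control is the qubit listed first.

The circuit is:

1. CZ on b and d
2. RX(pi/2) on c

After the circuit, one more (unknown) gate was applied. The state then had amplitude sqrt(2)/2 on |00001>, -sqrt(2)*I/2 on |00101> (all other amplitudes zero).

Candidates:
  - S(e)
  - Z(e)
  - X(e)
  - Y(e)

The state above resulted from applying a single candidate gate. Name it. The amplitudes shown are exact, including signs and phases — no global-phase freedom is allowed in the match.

The unique candidate consistent with the amplitudes is X(e).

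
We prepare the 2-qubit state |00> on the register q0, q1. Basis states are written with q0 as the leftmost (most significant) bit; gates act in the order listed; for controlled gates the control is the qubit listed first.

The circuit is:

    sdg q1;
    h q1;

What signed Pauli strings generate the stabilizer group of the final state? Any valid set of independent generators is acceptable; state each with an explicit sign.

The stabilizer group can be generated by +IX, +ZI, among other valid generating sets.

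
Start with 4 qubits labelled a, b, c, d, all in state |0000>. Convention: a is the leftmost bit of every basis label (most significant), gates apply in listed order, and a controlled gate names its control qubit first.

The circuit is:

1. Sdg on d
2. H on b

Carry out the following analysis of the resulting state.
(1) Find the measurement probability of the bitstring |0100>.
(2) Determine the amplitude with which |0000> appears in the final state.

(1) A full measurement returns |0100> with probability 1/2.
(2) The final state's coefficient on |0000> equals sqrt(2)/2.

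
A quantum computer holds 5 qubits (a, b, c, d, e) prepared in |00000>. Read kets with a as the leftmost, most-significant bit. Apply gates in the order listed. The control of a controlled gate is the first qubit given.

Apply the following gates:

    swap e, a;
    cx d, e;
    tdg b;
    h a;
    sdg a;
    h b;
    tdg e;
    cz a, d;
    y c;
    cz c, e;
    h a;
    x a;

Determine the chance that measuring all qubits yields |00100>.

Outcome |00100> occurs with probability 1/4.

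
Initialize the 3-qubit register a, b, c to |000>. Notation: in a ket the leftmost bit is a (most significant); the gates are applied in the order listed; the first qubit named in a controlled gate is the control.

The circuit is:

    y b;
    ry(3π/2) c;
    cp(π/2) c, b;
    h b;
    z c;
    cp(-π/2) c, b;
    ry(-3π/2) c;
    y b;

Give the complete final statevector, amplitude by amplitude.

The final amplitudes are 0 on |000>, -sqrt(2)/2 on |001>, sqrt(2)*(-1 + I)/4 on |010>, sqrt(2)*(-1 - I)/4 on |011>, 0 on |100>, 0 on |101>, 0 on |110>, 0 on |111>.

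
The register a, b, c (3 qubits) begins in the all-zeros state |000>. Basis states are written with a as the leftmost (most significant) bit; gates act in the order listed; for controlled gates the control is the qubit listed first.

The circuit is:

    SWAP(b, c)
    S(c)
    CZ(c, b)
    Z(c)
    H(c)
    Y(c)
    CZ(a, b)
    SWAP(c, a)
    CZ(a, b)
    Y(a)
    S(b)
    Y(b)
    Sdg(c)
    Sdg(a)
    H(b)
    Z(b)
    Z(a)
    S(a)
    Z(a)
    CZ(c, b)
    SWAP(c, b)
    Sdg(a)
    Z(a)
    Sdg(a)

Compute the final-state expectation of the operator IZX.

The expectation value of IZX is 1.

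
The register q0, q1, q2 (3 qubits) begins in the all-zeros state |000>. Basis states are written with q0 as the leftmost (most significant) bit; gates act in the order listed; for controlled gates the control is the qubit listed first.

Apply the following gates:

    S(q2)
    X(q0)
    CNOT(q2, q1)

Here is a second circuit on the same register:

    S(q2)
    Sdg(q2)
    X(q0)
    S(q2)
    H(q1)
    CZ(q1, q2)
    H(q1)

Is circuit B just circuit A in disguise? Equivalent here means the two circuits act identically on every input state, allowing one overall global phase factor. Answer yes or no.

Yes — the two circuits implement the same unitary up to a global phase.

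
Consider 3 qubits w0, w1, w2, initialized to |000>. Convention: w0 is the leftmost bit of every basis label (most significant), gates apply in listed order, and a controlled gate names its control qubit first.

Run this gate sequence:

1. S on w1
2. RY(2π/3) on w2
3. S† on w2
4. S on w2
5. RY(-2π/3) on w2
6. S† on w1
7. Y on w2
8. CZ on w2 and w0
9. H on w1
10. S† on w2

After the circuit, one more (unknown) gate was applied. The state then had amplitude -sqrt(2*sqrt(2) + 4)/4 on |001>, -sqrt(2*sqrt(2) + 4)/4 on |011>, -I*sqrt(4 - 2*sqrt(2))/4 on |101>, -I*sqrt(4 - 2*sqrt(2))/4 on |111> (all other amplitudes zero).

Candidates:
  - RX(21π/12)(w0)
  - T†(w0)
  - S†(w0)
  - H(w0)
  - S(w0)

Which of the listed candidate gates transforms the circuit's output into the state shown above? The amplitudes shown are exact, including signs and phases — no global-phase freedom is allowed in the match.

The applied gate was RX(21π/12)(w0). Key observation: steps 1-6 multiply out to the identity, so the circuit reduces to the remaining gates.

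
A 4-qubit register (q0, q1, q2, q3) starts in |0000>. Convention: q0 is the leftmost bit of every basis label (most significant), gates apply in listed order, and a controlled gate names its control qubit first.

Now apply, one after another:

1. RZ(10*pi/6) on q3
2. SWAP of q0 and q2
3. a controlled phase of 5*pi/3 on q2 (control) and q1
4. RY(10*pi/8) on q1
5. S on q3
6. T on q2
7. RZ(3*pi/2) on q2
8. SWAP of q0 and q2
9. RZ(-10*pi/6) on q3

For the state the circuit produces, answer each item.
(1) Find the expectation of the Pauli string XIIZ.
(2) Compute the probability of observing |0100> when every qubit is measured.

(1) In the final state, XIIZ has expectation 0.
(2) A full measurement returns |0100> with probability sqrt(2)/4 + 1/2.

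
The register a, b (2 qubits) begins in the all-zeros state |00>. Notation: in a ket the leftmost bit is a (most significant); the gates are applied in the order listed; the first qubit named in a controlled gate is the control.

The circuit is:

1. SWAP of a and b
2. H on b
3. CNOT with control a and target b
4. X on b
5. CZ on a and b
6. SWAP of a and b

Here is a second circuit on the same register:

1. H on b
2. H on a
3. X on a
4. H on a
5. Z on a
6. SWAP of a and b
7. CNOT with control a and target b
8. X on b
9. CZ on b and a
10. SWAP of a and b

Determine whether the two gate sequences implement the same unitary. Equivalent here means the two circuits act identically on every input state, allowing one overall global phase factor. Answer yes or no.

No, they are not equivalent — no single phase factor reconciles the two unitaries.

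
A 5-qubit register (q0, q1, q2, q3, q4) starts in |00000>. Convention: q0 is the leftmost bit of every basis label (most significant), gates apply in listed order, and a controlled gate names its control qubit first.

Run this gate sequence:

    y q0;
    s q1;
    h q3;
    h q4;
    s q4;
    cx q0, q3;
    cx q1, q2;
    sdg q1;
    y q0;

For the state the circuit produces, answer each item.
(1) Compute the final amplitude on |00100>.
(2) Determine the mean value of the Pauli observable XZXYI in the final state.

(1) The final state's coefficient on |00100> equals 0.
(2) In the final state, XZXYI has expectation 0.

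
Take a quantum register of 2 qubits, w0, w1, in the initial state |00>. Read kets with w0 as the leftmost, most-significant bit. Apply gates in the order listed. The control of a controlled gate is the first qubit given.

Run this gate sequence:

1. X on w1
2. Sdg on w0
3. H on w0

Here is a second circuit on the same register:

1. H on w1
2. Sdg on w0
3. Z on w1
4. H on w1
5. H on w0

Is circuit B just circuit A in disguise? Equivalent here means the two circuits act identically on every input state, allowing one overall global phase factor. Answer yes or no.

Yes — the two circuits implement the same unitary up to a global phase.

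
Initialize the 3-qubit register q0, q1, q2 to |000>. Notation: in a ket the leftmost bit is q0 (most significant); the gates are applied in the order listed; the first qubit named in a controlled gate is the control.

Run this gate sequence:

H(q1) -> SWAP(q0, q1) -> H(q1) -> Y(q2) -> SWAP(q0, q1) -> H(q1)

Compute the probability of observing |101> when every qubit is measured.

The probability of measuring |101> is 1/2.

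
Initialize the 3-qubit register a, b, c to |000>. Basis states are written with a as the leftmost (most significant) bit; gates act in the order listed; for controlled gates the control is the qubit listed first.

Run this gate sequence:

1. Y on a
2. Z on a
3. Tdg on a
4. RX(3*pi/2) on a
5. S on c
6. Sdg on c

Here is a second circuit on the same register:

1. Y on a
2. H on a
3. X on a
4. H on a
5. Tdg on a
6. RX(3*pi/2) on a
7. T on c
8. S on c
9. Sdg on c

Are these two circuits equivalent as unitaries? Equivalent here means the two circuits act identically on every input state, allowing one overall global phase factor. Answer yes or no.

No — the two circuits implement different unitaries, even allowing a global phase.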